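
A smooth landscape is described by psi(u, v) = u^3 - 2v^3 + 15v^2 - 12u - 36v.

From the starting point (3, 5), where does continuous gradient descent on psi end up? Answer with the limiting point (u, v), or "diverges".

psi is separable, so gradient descent decouples: u follows -∂psi/∂u, v follows -∂psi/∂v.
∂psi/∂u = 3(u - 2)(u + 2); at u=3 this is 15, so u decreases.
∂psi/∂v = -6(v - 3)(v - 2); at v=5 this is -36, so v increases.
The v-coordinate has no critical point in that direction and runs off to infinity.

diverges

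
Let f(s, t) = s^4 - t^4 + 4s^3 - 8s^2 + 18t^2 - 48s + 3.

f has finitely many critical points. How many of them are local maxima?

2

f separates as a function of s plus a function of t, so ∇f=0 decouples.
∂f/∂s = 4(s - 2)(s + 2)(s + 3) = 0 at s ∈ {-3, -2, 2}; ∂f/∂t = -4t(t - 3)(t + 3) = 0 at t ∈ {-3, 0, 3}.
The Hessian is diagonal: diag(f_ss, f_tt). Second derivatives: f_ss(-3)=20, f_ss(-2)=-16, f_ss(2)=80; f_tt(-3)=-72, f_tt(0)=36, f_tt(3)=-72.
Local maxima occur where both diagonal entries negative: (-2, -3), (-2, 3). Count: 2.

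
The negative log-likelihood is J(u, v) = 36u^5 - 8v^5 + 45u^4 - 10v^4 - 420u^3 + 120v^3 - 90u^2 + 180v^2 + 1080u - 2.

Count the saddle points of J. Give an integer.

8

J separates as a function of u plus a function of v, so ∇J=0 decouples.
∂J/∂u = 180(u - 2)(u - 1)(u + 1)(u + 3) = 0 at u ∈ {-3, -1, 1, 2}; ∂J/∂v = -40v(v - 3)(v + 1)(v + 3) = 0 at v ∈ {-3, -1, 0, 3}.
The Hessian is diagonal: diag(J_uu, J_vv). Second derivatives: J_uu(-3)=-7200, J_uu(-1)=2160, J_uu(1)=-1440, J_uu(2)=2700; J_vv(-3)=1440, J_vv(-1)=-320, J_vv(0)=360, J_vv(3)=-2880.
Saddle points occur where the two diagonal entries have opposite signs: (-3, -3), (-3, 0), (-1, -1), (-1, 3), (1, -3), (1, 0), (2, -1), (2, 3). Count: 8.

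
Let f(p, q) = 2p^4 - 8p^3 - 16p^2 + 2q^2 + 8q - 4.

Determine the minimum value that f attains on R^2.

-268

f(p,q) separates as A(p) + B(q) − 4, so its minimum is min A + min B − 4.
A'(p) = 8p(p - 4)(p + 1) vanishes at p ∈ {-1, 0, 4}; B'(q) = 4q + 8 vanishes at q ∈ {-2}.
Local minima of A (where A''>0): A(-1)=-6, A(4)=-256. Local minima of B: B(-2)=-8.
So the global minimum of f is A(4) + B(-2) − 4 = -256 − 8 − 4 = -268, attained at (4, -2).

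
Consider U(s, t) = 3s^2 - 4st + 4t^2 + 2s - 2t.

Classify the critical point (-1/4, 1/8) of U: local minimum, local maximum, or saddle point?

local minimum

The Hessian of U is constant: H = [[6, -4], [-4, 8]].
det(H) = 6·8 − (-4)² = 32.
det(H) > 0 and tr(H) = 14 > 0, so H is positive definite and the point is a local minimum.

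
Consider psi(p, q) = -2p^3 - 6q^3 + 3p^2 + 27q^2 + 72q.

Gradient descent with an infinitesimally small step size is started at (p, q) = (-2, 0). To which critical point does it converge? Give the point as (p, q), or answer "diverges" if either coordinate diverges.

(0, -1)

psi is separable, so gradient descent decouples: p follows -∂psi/∂p, q follows -∂psi/∂q.
∂psi/∂p = -6p(p - 1); at p=-2 this is -36, so p increases.
∂psi/∂q = -18(q - 4)(q + 1); at q=0 this is 72, so q decreases.
p converges to its nearest critical value 0 (a local min of the p-part); q converges to -1. The iterate converges to (0, -1).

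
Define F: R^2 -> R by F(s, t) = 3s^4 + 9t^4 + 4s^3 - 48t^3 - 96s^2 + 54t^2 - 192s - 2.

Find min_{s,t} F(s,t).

F(s,t) separates as P(s) + Q(t) − 2, so its minimum is min P + min Q − 2.
P'(s) = 12(s - 4)(s + 1)(s + 4) vanishes at s ∈ {-4, -1, 4}; Q'(t) = 36t(t - 3)(t - 1) vanishes at t ∈ {0, 1, 3}.
Local minima of P (where P''>0): P(-4)=-256, P(4)=-1280. Local minima of Q: Q(0)=0, Q(3)=-81.
So the global minimum of F is P(4) + Q(3) − 2 = -1280 − 81 − 2 = -1363, attained at (4, 3).

-1363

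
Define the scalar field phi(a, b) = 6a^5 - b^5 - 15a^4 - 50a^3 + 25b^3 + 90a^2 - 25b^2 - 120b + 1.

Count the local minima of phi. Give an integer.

phi separates as a function of a plus a function of b, so ∇phi=0 decouples.
∂phi/∂a = 30a(a - 3)(a - 1)(a + 2) = 0 at a ∈ {-2, 0, 1, 3}; ∂phi/∂b = -5(b - 3)(b - 2)(b + 1)(b + 4) = 0 at b ∈ {-4, -1, 2, 3}.
The Hessian is diagonal: diag(phi_aa, phi_bb). Second derivatives: phi_aa(-2)=-900, phi_aa(0)=180, phi_aa(1)=-180, phi_aa(3)=900; phi_bb(-4)=630, phi_bb(-1)=-180, phi_bb(2)=90, phi_bb(3)=-140.
Local minima occur where both diagonal entries positive: (0, -4), (0, 2), (3, -4), (3, 2). Count: 4.

4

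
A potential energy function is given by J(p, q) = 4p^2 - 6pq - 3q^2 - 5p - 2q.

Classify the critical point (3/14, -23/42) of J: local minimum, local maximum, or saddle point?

The Hessian of J is constant: H = [[8, -6], [-6, -6]].
det(H) = 8·(-6) − (-6)² = -84.
Since det(H) < 0, H is indefinite and the critical point is a saddle point.

saddle point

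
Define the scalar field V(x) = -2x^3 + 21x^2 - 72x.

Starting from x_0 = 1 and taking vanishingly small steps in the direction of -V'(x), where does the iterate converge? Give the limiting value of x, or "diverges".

V'(x) = -6(x - 4)(x - 3), so V'(1) = -36.
Gradient descent moves in the -V' direction, i.e. x is increasing.
The nearest critical point in that direction is x = 3, where V'' = 6 > 0 (a local minimum). The iterate converges there.

3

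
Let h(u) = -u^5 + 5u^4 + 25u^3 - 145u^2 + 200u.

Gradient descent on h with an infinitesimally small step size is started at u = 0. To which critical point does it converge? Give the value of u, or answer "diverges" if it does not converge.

h'(u) = -5(u - 5)(u - 2)(u - 1)(u + 4), so h'(0) = 200.
Gradient descent moves in the -h' direction, i.e. u is decreasing.
The nearest critical point in that direction is u = -4, where h'' = 1350 > 0 (a local minimum). The iterate converges there.

-4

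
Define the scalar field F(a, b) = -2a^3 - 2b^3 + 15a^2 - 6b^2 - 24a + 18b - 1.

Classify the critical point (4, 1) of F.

local maximum

The mixed partial ∂²F/∂a∂b is 0, so the Hessian at any point is diag(F_aa, F_bb) = diag(6(-2a + 5), -12(b + 1)).
At (4, 1): H = diag(-18, -24).
Both eigenvalues are negative, so H is negative definite: a local maximum.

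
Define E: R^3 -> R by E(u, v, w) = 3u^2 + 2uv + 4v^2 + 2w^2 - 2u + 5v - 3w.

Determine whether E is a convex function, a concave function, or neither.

convex

E is quadratic, so its Hessian is the constant matrix H = [[6, 2, 0], [2, 8, 0], [0, 0, 4]].
Leading principal minors: 6, 44, 176.
All positive ⇒ H ≻ 0 ⇒ convex.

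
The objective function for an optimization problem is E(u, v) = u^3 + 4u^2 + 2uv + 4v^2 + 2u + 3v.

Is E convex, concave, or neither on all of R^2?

The term u^3 is cubic, so the Hessian is not constant.
∂²E/∂u² = 6u + 8, which takes both signs as u varies (negative for sufficiently negative u). A diagonal entry of the Hessian changing sign means the Hessian is neither positive- nor negative-semidefinite on all of R^2.

neither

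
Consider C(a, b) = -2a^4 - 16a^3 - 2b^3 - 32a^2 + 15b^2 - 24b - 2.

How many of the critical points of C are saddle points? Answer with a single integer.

C separates as a function of a plus a function of b, so ∇C=0 decouples.
∂C/∂a = -8a(a + 2)(a + 4) = 0 at a ∈ {-4, -2, 0}; ∂C/∂b = -6(b - 4)(b - 1) = 0 at b ∈ {1, 4}.
The Hessian is diagonal: diag(C_aa, C_bb). Second derivatives: C_aa(-4)=-64, C_aa(-2)=32, C_aa(0)=-64; C_bb(1)=18, C_bb(4)=-18.
Saddle points occur where the two diagonal entries have opposite signs: (-4, 1), (-2, 4), (0, 1). Count: 3.

3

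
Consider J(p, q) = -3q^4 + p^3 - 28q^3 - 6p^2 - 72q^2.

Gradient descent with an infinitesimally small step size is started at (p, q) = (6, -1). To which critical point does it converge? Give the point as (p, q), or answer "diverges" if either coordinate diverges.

J is separable, so gradient descent decouples: p follows -∂J/∂p, q follows -∂J/∂q.
∂J/∂p = 3p(p - 4); at p=6 this is 36, so p decreases.
∂J/∂q = -12q(q + 3)(q + 4); at q=-1 this is 72, so q decreases.
p converges to its nearest critical value 4 (a local min of the p-part); q converges to -3. The iterate converges to (4, -3).

(4, -3)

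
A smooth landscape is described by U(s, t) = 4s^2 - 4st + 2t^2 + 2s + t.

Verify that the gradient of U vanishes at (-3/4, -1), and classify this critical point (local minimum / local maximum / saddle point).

local minimum

∇U = (8s - 4t + 2, -4s + 4t + 1); substituting (-3/4, -1) gives ∇U = (0, 0), so (-3/4, -1) is indeed a critical point.
The Hessian of U is constant: H = [[8, -4], [-4, 4]].
det(H) = 8·4 − (-4)² = 16.
det(H) > 0 and tr(H) = 12 > 0, so H is positive definite and the point is a local minimum.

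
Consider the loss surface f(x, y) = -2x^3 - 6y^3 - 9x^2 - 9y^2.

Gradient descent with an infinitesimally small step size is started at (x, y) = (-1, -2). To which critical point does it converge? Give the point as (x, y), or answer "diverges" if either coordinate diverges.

f is separable, so gradient descent decouples: x follows -∂f/∂x, y follows -∂f/∂y.
∂f/∂x = -6x(x + 3); at x=-1 this is 12, so x decreases.
∂f/∂y = -18y(y + 1); at y=-2 this is -36, so y increases.
x converges to its nearest critical value -3 (a local min of the x-part); y converges to -1. The iterate converges to (-3, -1).

(-3, -1)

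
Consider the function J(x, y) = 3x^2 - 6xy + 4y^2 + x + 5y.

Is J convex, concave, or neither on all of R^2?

convex

J is quadratic, so its Hessian is the constant matrix H = [[6, -6], [-6, 8]].
det(H) = 12, tr(H) = 14.
det(H) > 0 and tr(H) > 0, so H is positive definite everywhere: convex.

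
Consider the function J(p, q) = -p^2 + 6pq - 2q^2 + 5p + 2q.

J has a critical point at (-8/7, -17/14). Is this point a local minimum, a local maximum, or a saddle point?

The Hessian of J is constant: H = [[-2, 6], [6, -4]].
det(H) = (-2)·(-4) − 6² = -28.
Since det(H) < 0, H is indefinite and the critical point is a saddle point.

saddle point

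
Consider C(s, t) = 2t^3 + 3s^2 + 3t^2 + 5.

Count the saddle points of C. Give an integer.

C separates as a function of s plus a function of t, so ∇C=0 decouples.
∂C/∂s = 6s = 0 at s ∈ {0}; ∂C/∂t = 6t(t + 1) = 0 at t ∈ {-1, 0}.
The Hessian is diagonal: diag(C_ss, C_tt). Second derivatives: C_ss(0)=6; C_tt(-1)=-6, C_tt(0)=6.
Saddle points occur where the two diagonal entries have opposite signs: (0, -1). Count: 1.

1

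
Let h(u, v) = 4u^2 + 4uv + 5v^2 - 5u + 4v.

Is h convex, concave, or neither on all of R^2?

convex

h is quadratic, so its Hessian is the constant matrix H = [[8, 4], [4, 10]].
det(H) = 64, tr(H) = 18.
det(H) > 0 and tr(H) > 0, so H is positive definite everywhere: convex.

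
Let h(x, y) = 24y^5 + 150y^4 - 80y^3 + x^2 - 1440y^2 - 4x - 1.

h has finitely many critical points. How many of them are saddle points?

h separates as a function of x plus a function of y, so ∇h=0 decouples.
∂h/∂x = 2(x - 2) = 0 at x ∈ {2}; ∂h/∂y = 120y(y - 2)(y + 3)(y + 4) = 0 at y ∈ {-4, -3, 0, 2}.
The Hessian is diagonal: diag(h_xx, h_yy). Second derivatives: h_xx(2)=2; h_yy(-4)=-2880, h_yy(-3)=1800, h_yy(0)=-2880, h_yy(2)=7200.
Saddle points occur where the two diagonal entries have opposite signs: (2, -4), (2, 0). Count: 2.

2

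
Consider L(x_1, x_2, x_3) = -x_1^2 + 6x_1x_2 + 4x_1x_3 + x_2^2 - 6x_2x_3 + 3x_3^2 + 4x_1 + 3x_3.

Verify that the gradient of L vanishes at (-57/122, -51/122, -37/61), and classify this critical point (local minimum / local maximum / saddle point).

∇L = (-2x_1 + 6x_2 + 4x_3 + 4, 6x_1 + 2x_2 - 6x_3, 4x_1 - 6x_2 + 6x_3 + 3); substituting (-57/122, -51/122, -37/61) gives ∇L = (0, 0, 0), so (-57/122, -51/122, -37/61) is indeed a critical point.
The Hessian is constant: H = [[-2, 6, 4], [6, 2, -6], [4, -6, 6]].
Leading principal minors: Δ₁ = -2, Δ₂ = -40, Δ₃ = -488.
The minors fit neither the all-positive nor the alternating-sign pattern, so H is indefinite: a saddle point.

saddle point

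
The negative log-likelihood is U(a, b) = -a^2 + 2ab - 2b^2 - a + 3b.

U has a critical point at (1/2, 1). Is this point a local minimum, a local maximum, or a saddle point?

local maximum

The Hessian of U is constant: H = [[-2, 2], [2, -4]].
det(H) = (-2)·(-4) − 2² = 4.
det(H) > 0 and tr(H) = -6 < 0, so H is negative definite and the point is a local maximum.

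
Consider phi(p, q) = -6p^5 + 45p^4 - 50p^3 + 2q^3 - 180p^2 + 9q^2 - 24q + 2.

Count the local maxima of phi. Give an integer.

2

phi separates as a function of p plus a function of q, so ∇phi=0 decouples.
∂phi/∂p = -30p(p - 4)(p - 3)(p + 1) = 0 at p ∈ {-1, 0, 3, 4}; ∂phi/∂q = 6(q - 1)(q + 4) = 0 at q ∈ {-4, 1}.
The Hessian is diagonal: diag(phi_pp, phi_qq). Second derivatives: phi_pp(-1)=600, phi_pp(0)=-360, phi_pp(3)=360, phi_pp(4)=-600; phi_qq(-4)=-30, phi_qq(1)=30.
Local maxima occur where both diagonal entries negative: (0, -4), (4, -4). Count: 2.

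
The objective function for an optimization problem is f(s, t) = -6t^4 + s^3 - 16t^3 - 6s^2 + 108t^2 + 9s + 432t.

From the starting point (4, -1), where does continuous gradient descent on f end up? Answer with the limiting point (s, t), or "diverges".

f is separable, so gradient descent decouples: s follows -∂f/∂s, t follows -∂f/∂t.
∂f/∂s = 3(s - 3)(s - 1); at s=4 this is 9, so s decreases.
∂f/∂t = -24(t - 3)(t + 2)(t + 3); at t=-1 this is 192, so t decreases.
s converges to its nearest critical value 3 (a local min of the s-part); t converges to -2. The iterate converges to (3, -2).

(3, -2)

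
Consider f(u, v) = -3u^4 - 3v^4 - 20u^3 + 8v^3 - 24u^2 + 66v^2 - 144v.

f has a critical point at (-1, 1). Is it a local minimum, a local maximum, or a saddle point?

local minimum

The mixed partial ∂²f/∂u∂v is 0, so the Hessian at any point is diag(f_uu, f_vv) = diag(-12(3u^2 + 10u + 4), 12(-3v^2 + 4v + 11)).
At (-1, 1): H = diag(36, 144).
Both eigenvalues are positive, so H is positive definite: a local minimum.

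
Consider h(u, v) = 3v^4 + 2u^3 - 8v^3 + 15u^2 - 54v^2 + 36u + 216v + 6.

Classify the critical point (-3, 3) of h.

saddle point

The mixed partial ∂²h/∂u∂v is 0, so the Hessian at any point is diag(h_uu, h_vv) = diag(6(2u + 5), 12(3v^2 - 4v - 9)).
At (-3, 3): H = diag(-6, 72).
The eigenvalues have opposite signs, so H is indefinite: a saddle point.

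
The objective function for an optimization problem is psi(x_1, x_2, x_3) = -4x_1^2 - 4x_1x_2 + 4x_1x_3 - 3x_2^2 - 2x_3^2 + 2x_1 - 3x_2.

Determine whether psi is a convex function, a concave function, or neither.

concave

psi is quadratic, so its Hessian is the constant matrix H = [[-8, -4, 4], [-4, -6, 0], [4, 0, -4]].
Leading principal minors: -8, 32, -32.
Signs alternate −, +, − ⇒ H ≺ 0 ⇒ concave.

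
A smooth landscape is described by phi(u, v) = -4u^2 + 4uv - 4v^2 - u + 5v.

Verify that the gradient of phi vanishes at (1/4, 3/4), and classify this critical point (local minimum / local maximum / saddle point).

∇phi = (-8u + 4v - 1, 4u - 8v + 5); substituting (1/4, 3/4) gives ∇phi = (0, 0), so (1/4, 3/4) is indeed a critical point.
The Hessian of phi is constant: H = [[-8, 4], [4, -8]].
det(H) = (-8)·(-8) − 4² = 48.
det(H) > 0 and tr(H) = -16 < 0, so H is negative definite and the point is a local maximum.

local maximum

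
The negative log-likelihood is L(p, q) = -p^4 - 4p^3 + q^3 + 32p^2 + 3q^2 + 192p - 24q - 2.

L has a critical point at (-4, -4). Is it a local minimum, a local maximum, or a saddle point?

The mixed partial ∂²L/∂p∂q is 0, so the Hessian at any point is diag(L_pp, L_qq) = diag(4(-3p^2 - 6p + 16), 6(q + 1)).
At (-4, -4): H = diag(-32, -18).
Both eigenvalues are negative, so H is negative definite: a local maximum.

local maximum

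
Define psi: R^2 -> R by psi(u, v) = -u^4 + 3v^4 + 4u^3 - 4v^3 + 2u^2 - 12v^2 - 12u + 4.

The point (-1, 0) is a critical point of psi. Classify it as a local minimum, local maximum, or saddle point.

local maximum

The mixed partial ∂²psi/∂u∂v is 0, so the Hessian at any point is diag(psi_uu, psi_vv) = diag(4(-3u^2 + 6u + 1), 12(3v^2 - 2v - 2)).
At (-1, 0): H = diag(-32, -24).
Both eigenvalues are negative, so H is negative definite: a local maximum.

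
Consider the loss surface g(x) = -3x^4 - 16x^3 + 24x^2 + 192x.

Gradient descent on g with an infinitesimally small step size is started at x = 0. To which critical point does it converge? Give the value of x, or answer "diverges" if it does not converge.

-2

g'(x) = -12(x - 2)(x + 2)(x + 4), so g'(0) = 192.
Gradient descent moves in the -g' direction, i.e. x is decreasing.
The nearest critical point in that direction is x = -2, where g'' = 96 > 0 (a local minimum). The iterate converges there.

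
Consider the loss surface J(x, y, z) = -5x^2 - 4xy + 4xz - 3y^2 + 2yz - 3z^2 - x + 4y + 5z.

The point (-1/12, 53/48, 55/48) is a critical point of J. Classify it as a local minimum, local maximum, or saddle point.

The Hessian is constant: H = [[-10, -4, 4], [-4, -6, 2], [4, 2, -6]].
Leading principal minors: Δ₁ = -10, Δ₂ = 44, Δ₃ = -192.
The minors alternate sign starting negative (−, +, −), so H is negative definite: a local maximum.

local maximum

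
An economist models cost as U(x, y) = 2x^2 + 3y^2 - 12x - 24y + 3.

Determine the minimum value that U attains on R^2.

-63

U(x,y) separates as P(x) + Q(y) + 3, so its minimum is min P + min Q + 3.
P'(x) = 4x - 12 vanishes at x ∈ {3}; Q'(y) = 6y - 24 vanishes at y ∈ {4}.
Local minima of P (where P''>0): P(3)=-18. Local minima of Q: Q(4)=-48.
So the global minimum of U is P(3) + Q(4) + 3 = -18 − 48 + 3 = -63, attained at (3, 4).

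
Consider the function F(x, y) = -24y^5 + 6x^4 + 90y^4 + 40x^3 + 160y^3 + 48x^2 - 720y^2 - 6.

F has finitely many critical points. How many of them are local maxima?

2

F separates as a function of x plus a function of y, so ∇F=0 decouples.
∂F/∂x = 24x(x + 1)(x + 4) = 0 at x ∈ {-4, -1, 0}; ∂F/∂y = -120y(y - 3)(y - 2)(y + 2) = 0 at y ∈ {-2, 0, 2, 3}.
The Hessian is diagonal: diag(F_xx, F_yy). Second derivatives: F_xx(-4)=288, F_xx(-1)=-72, F_xx(0)=96; F_yy(-2)=4800, F_yy(0)=-1440, F_yy(2)=960, F_yy(3)=-1800.
Local maxima occur where both diagonal entries negative: (-1, 0), (-1, 3). Count: 2.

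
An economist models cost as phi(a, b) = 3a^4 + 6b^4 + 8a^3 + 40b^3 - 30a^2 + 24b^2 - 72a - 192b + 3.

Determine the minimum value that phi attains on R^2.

phi(a,b) separates as P(a) + Q(b) + 3, so its minimum is min P + min Q + 3.
P'(a) = 12(a - 2)(a + 1)(a + 3) vanishes at a ∈ {-3, -1, 2}; Q'(b) = 24(b - 1)(b + 2)(b + 4) vanishes at b ∈ {-4, -2, 1}.
Local minima of P (where P''>0): P(-3)=-27, P(2)=-152. Local minima of Q: Q(-4)=128, Q(1)=-122.
So the global minimum of phi is P(2) + Q(1) + 3 = -152 − 122 + 3 = -271, attained at (2, 1).

-271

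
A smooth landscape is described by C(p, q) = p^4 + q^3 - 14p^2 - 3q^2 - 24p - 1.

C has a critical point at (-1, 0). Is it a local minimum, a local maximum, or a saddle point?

The mixed partial ∂²C/∂p∂q is 0, so the Hessian at any point is diag(C_pp, C_qq) = diag(4(3p^2 - 7), 6(q - 1)).
At (-1, 0): H = diag(-16, -6).
Both eigenvalues are negative, so H is negative definite: a local maximum.

local maximum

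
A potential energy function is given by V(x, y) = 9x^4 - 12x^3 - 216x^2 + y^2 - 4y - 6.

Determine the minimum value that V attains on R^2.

V(x,y) separates as P(x) + Q(y) − 6, so its minimum is min P + min Q − 6.
P'(x) = 36x(x - 4)(x + 3) vanishes at x ∈ {-3, 0, 4}; Q'(y) = 2y - 4 vanishes at y ∈ {2}.
Local minima of P (where P''>0): P(-3)=-891, P(4)=-1920. Local minima of Q: Q(2)=-4.
So the global minimum of V is P(4) + Q(2) − 6 = -1920 − 4 − 6 = -1930, attained at (4, 2).

-1930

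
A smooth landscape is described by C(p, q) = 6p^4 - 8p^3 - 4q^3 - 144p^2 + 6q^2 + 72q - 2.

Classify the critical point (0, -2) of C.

saddle point

The mixed partial ∂²C/∂p∂q is 0, so the Hessian at any point is diag(C_pp, C_qq) = diag(24(3p^2 - 2p - 12), 12(-2q + 1)).
At (0, -2): H = diag(-288, 60).
The eigenvalues have opposite signs, so H is indefinite: a saddle point.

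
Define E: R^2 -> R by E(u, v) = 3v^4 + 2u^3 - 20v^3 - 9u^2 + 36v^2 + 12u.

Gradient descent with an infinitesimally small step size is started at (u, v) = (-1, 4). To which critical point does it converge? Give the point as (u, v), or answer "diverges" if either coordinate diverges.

diverges

E is separable, so gradient descent decouples: u follows -∂E/∂u, v follows -∂E/∂v.
∂E/∂u = 6(u - 2)(u - 1); at u=-1 this is 36, so u decreases.
∂E/∂v = 12v(v - 3)(v - 2); at v=4 this is 96, so v decreases.
The u-coordinate has no critical point in that direction and runs off to infinity.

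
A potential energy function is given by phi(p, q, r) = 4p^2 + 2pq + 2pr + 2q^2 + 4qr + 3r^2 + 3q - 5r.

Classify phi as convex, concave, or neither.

convex

phi is quadratic, so its Hessian is the constant matrix H = [[8, 2, 2], [2, 4, 4], [2, 4, 6]].
Leading principal minors: 8, 28, 56.
All positive ⇒ H ≻ 0 ⇒ convex.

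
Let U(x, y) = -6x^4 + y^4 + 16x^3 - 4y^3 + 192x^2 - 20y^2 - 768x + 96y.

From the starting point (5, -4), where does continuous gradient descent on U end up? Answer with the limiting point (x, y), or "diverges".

diverges

U is separable, so gradient descent decouples: x follows -∂U/∂x, y follows -∂U/∂y.
∂U/∂x = -24(x - 4)(x - 2)(x + 4); at x=5 this is -648, so x increases.
∂U/∂y = 4(y - 4)(y - 2)(y + 3); at y=-4 this is -192, so y increases.
The x-coordinate has no critical point in that direction and runs off to infinity.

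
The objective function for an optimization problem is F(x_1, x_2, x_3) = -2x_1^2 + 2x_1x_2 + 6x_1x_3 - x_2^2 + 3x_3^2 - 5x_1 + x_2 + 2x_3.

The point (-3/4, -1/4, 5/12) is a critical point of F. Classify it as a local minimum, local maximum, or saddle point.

saddle point

The Hessian is constant: H = [[-4, 2, 6], [2, -2, 0], [6, 0, 6]].
Leading principal minors: Δ₁ = -4, Δ₂ = 4, Δ₃ = 96.
The minors fit neither the all-positive nor the alternating-sign pattern, so H is indefinite: a saddle point.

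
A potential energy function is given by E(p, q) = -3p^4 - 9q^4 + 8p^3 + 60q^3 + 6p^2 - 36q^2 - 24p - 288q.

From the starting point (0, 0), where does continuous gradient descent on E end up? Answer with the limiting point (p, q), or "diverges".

E is separable, so gradient descent decouples: p follows -∂E/∂p, q follows -∂E/∂q.
∂E/∂p = -12(p - 2)(p - 1)(p + 1); at p=0 this is -24, so p increases.
∂E/∂q = -36(q - 4)(q - 2)(q + 1); at q=0 this is -288, so q increases.
p converges to its nearest critical value 1 (a local min of the p-part); q converges to 2. The iterate converges to (1, 2).

(1, 2)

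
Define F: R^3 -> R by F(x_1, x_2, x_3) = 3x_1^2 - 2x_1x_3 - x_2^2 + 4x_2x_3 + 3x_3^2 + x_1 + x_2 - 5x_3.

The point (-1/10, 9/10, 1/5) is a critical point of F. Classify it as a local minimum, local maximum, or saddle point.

The Hessian is constant: H = [[6, 0, -2], [0, -2, 4], [-2, 4, 6]].
Leading principal minors: Δ₁ = 6, Δ₂ = -12, Δ₃ = -160.
The minors fit neither the all-positive nor the alternating-sign pattern, so H is indefinite: a saddle point.

saddle point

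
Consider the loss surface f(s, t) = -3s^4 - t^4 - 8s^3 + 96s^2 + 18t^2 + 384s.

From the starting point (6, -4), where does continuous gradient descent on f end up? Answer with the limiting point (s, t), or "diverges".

f is separable, so gradient descent decouples: s follows -∂f/∂s, t follows -∂f/∂t.
∂f/∂s = -12(s - 4)(s + 2)(s + 4); at s=6 this is -1920, so s increases.
∂f/∂t = -4t(t - 3)(t + 3); at t=-4 this is 112, so t decreases.
The s-coordinate has no critical point in that direction and runs off to infinity.

diverges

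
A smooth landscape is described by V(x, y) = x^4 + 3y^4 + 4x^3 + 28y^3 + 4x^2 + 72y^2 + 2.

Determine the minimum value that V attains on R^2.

V(x,y) separates as P(x) + Q(y) + 2, so its minimum is min P + min Q + 2.
P'(x) = 4x(x + 1)(x + 2) vanishes at x ∈ {-2, -1, 0}; Q'(y) = 12y(y + 3)(y + 4) vanishes at y ∈ {-4, -3, 0}.
Local minima of P (where P''>0): P(-2)=0, P(0)=0. Local minima of Q: Q(-4)=128, Q(0)=0.
So the global minimum of V is P(-2) + Q(0) + 2 = 0 + 0 + 2 = 2, attained at (-2, 0).

2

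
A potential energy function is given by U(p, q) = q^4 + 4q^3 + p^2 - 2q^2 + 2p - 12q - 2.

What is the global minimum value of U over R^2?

U(p,q) separates as A(p) + B(q) − 2, so its minimum is min A + min B − 2.
A'(p) = 2p + 2 vanishes at p ∈ {-1}; B'(q) = 4(q - 1)(q + 1)(q + 3) vanishes at q ∈ {-3, -1, 1}.
Local minima of A (where A''>0): A(-1)=-1. Local minima of B: B(-3)=-9, B(1)=-9.
So the global minimum of U is A(-1) + B(-3) − 2 = -1 − 9 − 2 = -12, attained at (-1, -3).

-12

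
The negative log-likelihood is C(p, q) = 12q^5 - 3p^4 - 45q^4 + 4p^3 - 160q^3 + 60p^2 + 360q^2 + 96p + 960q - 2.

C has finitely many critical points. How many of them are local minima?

C separates as a function of p plus a function of q, so ∇C=0 decouples.
∂C/∂p = -12(p - 4)(p + 1)(p + 2) = 0 at p ∈ {-2, -1, 4}; ∂C/∂q = 60(q - 4)(q - 2)(q + 1)(q + 2) = 0 at q ∈ {-2, -1, 2, 4}.
The Hessian is diagonal: diag(C_pp, C_qq). Second derivatives: C_pp(-2)=-72, C_pp(-1)=60, C_pp(4)=-360; C_qq(-2)=-1440, C_qq(-1)=900, C_qq(2)=-1440, C_qq(4)=3600.
Local minima occur where both diagonal entries positive: (-1, -1), (-1, 4). Count: 2.

2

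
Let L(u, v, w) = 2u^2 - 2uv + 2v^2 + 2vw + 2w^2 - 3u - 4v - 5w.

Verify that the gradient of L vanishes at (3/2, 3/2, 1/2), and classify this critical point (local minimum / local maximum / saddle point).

∇L = (4u - 2v - 3, -2u + 4v + 2w - 4, 2v + 4w - 5); substituting (3/2, 3/2, 1/2) gives ∇L = (0, 0, 0), so (3/2, 3/2, 1/2) is indeed a critical point.
The Hessian is constant: H = [[4, -2, 0], [-2, 4, 2], [0, 2, 4]].
Leading principal minors: Δ₁ = 4, Δ₂ = 12, Δ₃ = 32.
All leading minors are positive, so H is positive definite: a local minimum.

local minimum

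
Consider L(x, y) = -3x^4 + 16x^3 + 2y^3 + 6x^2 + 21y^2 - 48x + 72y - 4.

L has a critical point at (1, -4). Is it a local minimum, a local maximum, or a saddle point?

The mixed partial ∂²L/∂x∂y is 0, so the Hessian at any point is diag(L_xx, L_yy) = diag(12(-3x^2 + 8x + 1), 6(2y + 7)).
At (1, -4): H = diag(72, -6).
The eigenvalues have opposite signs, so H is indefinite: a saddle point.

saddle point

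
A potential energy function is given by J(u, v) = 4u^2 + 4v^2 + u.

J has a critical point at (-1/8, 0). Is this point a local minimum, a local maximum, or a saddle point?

The Hessian of J is constant: H = [[8, 0], [0, 8]].
det(H) = 8·8 − 0² = 64.
det(H) > 0 and tr(H) = 16 > 0, so H is positive definite and the point is a local minimum.

local minimum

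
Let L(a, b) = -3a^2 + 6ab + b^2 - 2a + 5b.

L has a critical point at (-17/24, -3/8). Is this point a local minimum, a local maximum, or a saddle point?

saddle point

The Hessian of L is constant: H = [[-6, 6], [6, 2]].
det(H) = (-6)·2 − 6² = -48.
Since det(H) < 0, H is indefinite and the critical point is a saddle point.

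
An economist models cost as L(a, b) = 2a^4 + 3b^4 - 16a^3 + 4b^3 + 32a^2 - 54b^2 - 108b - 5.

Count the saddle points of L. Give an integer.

L separates as a function of a plus a function of b, so ∇L=0 decouples.
∂L/∂a = 8a(a - 4)(a - 2) = 0 at a ∈ {0, 2, 4}; ∂L/∂b = 12(b - 3)(b + 1)(b + 3) = 0 at b ∈ {-3, -1, 3}.
The Hessian is diagonal: diag(L_aa, L_bb). Second derivatives: L_aa(0)=64, L_aa(2)=-32, L_aa(4)=64; L_bb(-3)=144, L_bb(-1)=-96, L_bb(3)=288.
Saddle points occur where the two diagonal entries have opposite signs: (0, -1), (2, -3), (2, 3), (4, -1). Count: 4.

4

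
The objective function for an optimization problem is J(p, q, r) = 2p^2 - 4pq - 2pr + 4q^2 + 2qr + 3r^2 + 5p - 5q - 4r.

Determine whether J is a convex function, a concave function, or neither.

J is quadratic, so its Hessian is the constant matrix H = [[4, -4, -2], [-4, 8, 2], [-2, 2, 6]].
Leading principal minors: 4, 16, 80.
All positive ⇒ H ≻ 0 ⇒ convex.

convex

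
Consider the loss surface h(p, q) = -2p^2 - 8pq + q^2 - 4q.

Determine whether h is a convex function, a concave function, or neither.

h is quadratic, so its Hessian is the constant matrix H = [[-4, -8], [-8, 2]].
det(H) = -72, tr(H) = -2.
det(H) < 0, so H is indefinite: neither convex nor concave.

neither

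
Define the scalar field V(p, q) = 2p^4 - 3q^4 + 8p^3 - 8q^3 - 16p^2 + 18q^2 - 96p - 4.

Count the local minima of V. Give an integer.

2

V separates as a function of p plus a function of q, so ∇V=0 decouples.
∂V/∂p = 8(p - 2)(p + 2)(p + 3) = 0 at p ∈ {-3, -2, 2}; ∂V/∂q = -12q(q - 1)(q + 3) = 0 at q ∈ {-3, 0, 1}.
The Hessian is diagonal: diag(V_pp, V_qq). Second derivatives: V_pp(-3)=40, V_pp(-2)=-32, V_pp(2)=160; V_qq(-3)=-144, V_qq(0)=36, V_qq(1)=-48.
Local minima occur where both diagonal entries positive: (-3, 0), (2, 0). Count: 2.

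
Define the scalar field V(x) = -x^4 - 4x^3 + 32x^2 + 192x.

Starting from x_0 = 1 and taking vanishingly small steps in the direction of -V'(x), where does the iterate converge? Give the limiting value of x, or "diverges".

-3

V'(x) = -4(x - 4)(x + 3)(x + 4), so V'(1) = 240.
Gradient descent moves in the -V' direction, i.e. x is decreasing.
The nearest critical point in that direction is x = -3, where V'' = 28 > 0 (a local minimum). The iterate converges there.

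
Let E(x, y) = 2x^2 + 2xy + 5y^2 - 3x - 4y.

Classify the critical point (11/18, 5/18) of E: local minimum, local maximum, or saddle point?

local minimum

The Hessian of E is constant: H = [[4, 2], [2, 10]].
det(H) = 4·10 − 2² = 36.
det(H) > 0 and tr(H) = 14 > 0, so H is positive definite and the point is a local minimum.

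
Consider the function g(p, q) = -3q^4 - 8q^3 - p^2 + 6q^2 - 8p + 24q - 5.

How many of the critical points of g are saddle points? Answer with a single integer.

1

g separates as a function of p plus a function of q, so ∇g=0 decouples.
∂g/∂p = -2(p + 4) = 0 at p ∈ {-4}; ∂g/∂q = -12(q - 1)(q + 1)(q + 2) = 0 at q ∈ {-2, -1, 1}.
The Hessian is diagonal: diag(g_pp, g_qq). Second derivatives: g_pp(-4)=-2; g_qq(-2)=-36, g_qq(-1)=24, g_qq(1)=-72.
Saddle points occur where the two diagonal entries have opposite signs: (-4, -1). Count: 1.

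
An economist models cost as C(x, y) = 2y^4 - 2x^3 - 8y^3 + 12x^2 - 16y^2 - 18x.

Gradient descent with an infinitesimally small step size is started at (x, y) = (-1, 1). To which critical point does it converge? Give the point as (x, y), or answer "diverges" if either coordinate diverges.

(1, 4)

C is separable, so gradient descent decouples: x follows -∂C/∂x, y follows -∂C/∂y.
∂C/∂x = -6(x - 3)(x - 1); at x=-1 this is -48, so x increases.
∂C/∂y = 8y(y - 4)(y + 1); at y=1 this is -48, so y increases.
x converges to its nearest critical value 1 (a local min of the x-part); y converges to 4. The iterate converges to (1, 4).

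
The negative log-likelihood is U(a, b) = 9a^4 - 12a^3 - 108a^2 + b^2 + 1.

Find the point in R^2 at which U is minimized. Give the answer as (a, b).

U(a,b) separates as P(a) + Q(b) + 1, so its minimum is min P + min Q + 1.
P'(a) = 36a(a - 3)(a + 2) vanishes at a ∈ {-2, 0, 3}; Q'(b) = 2b vanishes at b ∈ {0}.
Local minima of P (where P''>0): P(-2)=-192, P(3)=-567. Local minima of Q: Q(0)=0.
So the global minimum of U is P(3) + Q(0) + 1 = -567 + 0 + 1 = -566, attained at (3, 0).

(3, 0)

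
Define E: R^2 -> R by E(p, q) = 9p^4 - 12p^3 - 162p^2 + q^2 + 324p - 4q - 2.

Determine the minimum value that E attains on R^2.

-1383

E(p,q) separates as A(p) + B(q) − 2, so its minimum is min A + min B − 2.
A'(p) = 36(p - 3)(p - 1)(p + 3) vanishes at p ∈ {-3, 1, 3}; B'(q) = 2q - 4 vanishes at q ∈ {2}.
Local minima of A (where A''>0): A(-3)=-1377, A(3)=-81. Local minima of B: B(2)=-4.
So the global minimum of E is A(-3) + B(2) − 2 = -1377 − 4 − 2 = -1383, attained at (-3, 2).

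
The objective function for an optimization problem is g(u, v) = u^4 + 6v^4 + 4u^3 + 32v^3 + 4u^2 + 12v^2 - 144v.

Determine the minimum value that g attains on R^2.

-94

g(u,v) separates as P(u) + Q(v), so its minimum is min P + min Q.
P'(u) = 4u(u + 1)(u + 2) vanishes at u ∈ {-2, -1, 0}; Q'(v) = 24(v - 1)(v + 2)(v + 3) vanishes at v ∈ {-3, -2, 1}.
Local minima of P (where P''>0): P(-2)=0, P(0)=0. Local minima of Q: Q(-3)=162, Q(1)=-94.
So the global minimum of g is P(-2) + Q(1) = 0 − 94 = -94, attained at (-2, 1).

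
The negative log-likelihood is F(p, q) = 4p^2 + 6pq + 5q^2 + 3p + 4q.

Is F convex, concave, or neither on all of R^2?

F is quadratic, so its Hessian is the constant matrix H = [[8, 6], [6, 10]].
det(H) = 44, tr(H) = 18.
det(H) > 0 and tr(H) > 0, so H is positive definite everywhere: convex.

convex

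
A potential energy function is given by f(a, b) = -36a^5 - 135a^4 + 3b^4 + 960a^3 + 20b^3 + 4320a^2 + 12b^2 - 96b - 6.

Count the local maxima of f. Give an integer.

f separates as a function of a plus a function of b, so ∇f=0 decouples.
∂f/∂a = -180a(a - 4)(a + 3)(a + 4) = 0 at a ∈ {-4, -3, 0, 4}; ∂f/∂b = 12(b - 1)(b + 2)(b + 4) = 0 at b ∈ {-4, -2, 1}.
The Hessian is diagonal: diag(f_aa, f_bb). Second derivatives: f_aa(-4)=5760, f_aa(-3)=-3780, f_aa(0)=8640, f_aa(4)=-40320; f_bb(-4)=120, f_bb(-2)=-72, f_bb(1)=180.
Local maxima occur where both diagonal entries negative: (-3, -2), (4, -2). Count: 2.

2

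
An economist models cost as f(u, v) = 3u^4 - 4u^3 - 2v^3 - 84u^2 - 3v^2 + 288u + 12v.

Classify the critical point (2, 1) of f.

local maximum

The mixed partial ∂²f/∂u∂v is 0, so the Hessian at any point is diag(f_uu, f_vv) = diag(12(3u^2 - 2u - 14), -6(2v + 1)).
At (2, 1): H = diag(-72, -18).
Both eigenvalues are negative, so H is negative definite: a local maximum.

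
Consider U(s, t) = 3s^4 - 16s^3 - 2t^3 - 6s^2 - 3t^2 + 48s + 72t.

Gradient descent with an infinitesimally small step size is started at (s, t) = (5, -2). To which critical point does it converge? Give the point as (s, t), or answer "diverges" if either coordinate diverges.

U is separable, so gradient descent decouples: s follows -∂U/∂s, t follows -∂U/∂t.
∂U/∂s = 12(s - 4)(s - 1)(s + 1); at s=5 this is 288, so s decreases.
∂U/∂t = -6(t - 3)(t + 4); at t=-2 this is 60, so t decreases.
s converges to its nearest critical value 4 (a local min of the s-part); t converges to -4. The iterate converges to (4, -4).

(4, -4)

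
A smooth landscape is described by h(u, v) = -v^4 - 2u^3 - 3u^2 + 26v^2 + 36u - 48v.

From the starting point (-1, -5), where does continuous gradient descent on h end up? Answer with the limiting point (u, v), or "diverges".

diverges

h is separable, so gradient descent decouples: u follows -∂h/∂u, v follows -∂h/∂v.
∂h/∂u = -6(u - 2)(u + 3); at u=-1 this is 36, so u decreases.
∂h/∂v = -4(v - 3)(v - 1)(v + 4); at v=-5 this is 192, so v decreases.
The v-coordinate has no critical point in that direction and runs off to infinity.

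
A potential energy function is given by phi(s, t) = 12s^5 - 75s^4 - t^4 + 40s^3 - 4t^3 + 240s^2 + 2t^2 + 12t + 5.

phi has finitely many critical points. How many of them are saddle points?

phi separates as a function of s plus a function of t, so ∇phi=0 decouples.
∂phi/∂s = 60s(s - 4)(s - 2)(s + 1) = 0 at s ∈ {-1, 0, 2, 4}; ∂phi/∂t = -4(t - 1)(t + 1)(t + 3) = 0 at t ∈ {-3, -1, 1}.
The Hessian is diagonal: diag(phi_ss, phi_tt). Second derivatives: phi_ss(-1)=-900, phi_ss(0)=480, phi_ss(2)=-720, phi_ss(4)=2400; phi_tt(-3)=-32, phi_tt(-1)=16, phi_tt(1)=-32.
Saddle points occur where the two diagonal entries have opposite signs: (-1, -1), (0, -3), (0, 1), (2, -1), (4, -3), (4, 1). Count: 6.

6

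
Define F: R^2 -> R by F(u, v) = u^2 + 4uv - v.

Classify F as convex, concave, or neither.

F is quadratic, so its Hessian is the constant matrix H = [[2, 4], [4, 0]].
det(H) = -16, tr(H) = 2.
det(H) < 0, so H is indefinite: neither convex nor concave.

neither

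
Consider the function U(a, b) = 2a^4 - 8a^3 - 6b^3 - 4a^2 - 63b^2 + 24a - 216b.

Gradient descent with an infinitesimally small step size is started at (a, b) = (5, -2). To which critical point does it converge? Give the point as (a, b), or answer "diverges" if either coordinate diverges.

diverges

U is separable, so gradient descent decouples: a follows -∂U/∂a, b follows -∂U/∂b.
∂U/∂a = 8(a - 3)(a - 1)(a + 1); at a=5 this is 384, so a decreases.
∂U/∂b = -18(b + 3)(b + 4); at b=-2 this is -36, so b increases.
The b-coordinate has no critical point in that direction and runs off to infinity.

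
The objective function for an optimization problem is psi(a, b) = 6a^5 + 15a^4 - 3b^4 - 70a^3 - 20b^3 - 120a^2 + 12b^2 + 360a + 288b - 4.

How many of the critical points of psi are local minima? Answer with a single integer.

2

psi separates as a function of a plus a function of b, so ∇psi=0 decouples.
∂psi/∂a = 30(a - 2)(a - 1)(a + 2)(a + 3) = 0 at a ∈ {-3, -2, 1, 2}; ∂psi/∂b = -12(b - 2)(b + 3)(b + 4) = 0 at b ∈ {-4, -3, 2}.
The Hessian is diagonal: diag(psi_aa, psi_bb). Second derivatives: psi_aa(-3)=-600, psi_aa(-2)=360, psi_aa(1)=-360, psi_aa(2)=600; psi_bb(-4)=-72, psi_bb(-3)=60, psi_bb(2)=-360.
Local minima occur where both diagonal entries positive: (-2, -3), (2, -3). Count: 2.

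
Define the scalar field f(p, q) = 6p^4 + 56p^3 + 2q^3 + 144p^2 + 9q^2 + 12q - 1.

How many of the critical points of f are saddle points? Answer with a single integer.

f separates as a function of p plus a function of q, so ∇f=0 decouples.
∂f/∂p = 24p(p + 3)(p + 4) = 0 at p ∈ {-4, -3, 0}; ∂f/∂q = 6(q + 1)(q + 2) = 0 at q ∈ {-2, -1}.
The Hessian is diagonal: diag(f_pp, f_qq). Second derivatives: f_pp(-4)=96, f_pp(-3)=-72, f_pp(0)=288; f_qq(-2)=-6, f_qq(-1)=6.
Saddle points occur where the two diagonal entries have opposite signs: (-4, -2), (-3, -1), (0, -2). Count: 3.

3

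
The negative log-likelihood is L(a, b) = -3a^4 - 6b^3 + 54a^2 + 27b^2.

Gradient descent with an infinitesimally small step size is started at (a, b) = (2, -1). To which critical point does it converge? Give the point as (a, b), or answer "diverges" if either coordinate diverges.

L is separable, so gradient descent decouples: a follows -∂L/∂a, b follows -∂L/∂b.
∂L/∂a = -12a(a - 3)(a + 3); at a=2 this is 120, so a decreases.
∂L/∂b = -18b(b - 3); at b=-1 this is -72, so b increases.
a converges to its nearest critical value 0 (a local min of the a-part); b converges to 0. The iterate converges to (0, 0).

(0, 0)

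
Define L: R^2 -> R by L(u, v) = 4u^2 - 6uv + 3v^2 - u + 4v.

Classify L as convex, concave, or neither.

convex

L is quadratic, so its Hessian is the constant matrix H = [[8, -6], [-6, 6]].
det(H) = 12, tr(H) = 14.
det(H) > 0 and tr(H) > 0, so H is positive definite everywhere: convex.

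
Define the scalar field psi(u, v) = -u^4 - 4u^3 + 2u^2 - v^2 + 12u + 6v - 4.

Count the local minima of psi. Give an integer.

0

psi separates as a function of u plus a function of v, so ∇psi=0 decouples.
∂psi/∂u = -4(u - 1)(u + 1)(u + 3) = 0 at u ∈ {-3, -1, 1}; ∂psi/∂v = -2(v - 3) = 0 at v ∈ {3}.
The Hessian is diagonal: diag(psi_uu, psi_vv). Second derivatives: psi_uu(-3)=-32, psi_uu(-1)=16, psi_uu(1)=-32; psi_vv(3)=-2.
Local minima occur where both diagonal entries positive: none. Count: 0.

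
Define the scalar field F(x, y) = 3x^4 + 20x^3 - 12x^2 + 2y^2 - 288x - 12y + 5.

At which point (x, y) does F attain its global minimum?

F(x,y) separates as P(x) + Q(y) + 5, so its minimum is min P + min Q + 5.
P'(x) = 12(x - 2)(x + 3)(x + 4) vanishes at x ∈ {-4, -3, 2}; Q'(y) = 4y - 12 vanishes at y ∈ {3}.
Local minima of P (where P''>0): P(-4)=448, P(2)=-416. Local minima of Q: Q(3)=-18.
So the global minimum of F is P(2) + Q(3) + 5 = -416 − 18 + 5 = -429, attained at (2, 3).

(2, 3)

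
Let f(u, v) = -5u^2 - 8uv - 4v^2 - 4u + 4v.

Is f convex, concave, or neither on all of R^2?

f is quadratic, so its Hessian is the constant matrix H = [[-10, -8], [-8, -8]].
det(H) = 16, tr(H) = -18.
det(H) > 0 and tr(H) < 0, so H is negative definite everywhere: concave.

concave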